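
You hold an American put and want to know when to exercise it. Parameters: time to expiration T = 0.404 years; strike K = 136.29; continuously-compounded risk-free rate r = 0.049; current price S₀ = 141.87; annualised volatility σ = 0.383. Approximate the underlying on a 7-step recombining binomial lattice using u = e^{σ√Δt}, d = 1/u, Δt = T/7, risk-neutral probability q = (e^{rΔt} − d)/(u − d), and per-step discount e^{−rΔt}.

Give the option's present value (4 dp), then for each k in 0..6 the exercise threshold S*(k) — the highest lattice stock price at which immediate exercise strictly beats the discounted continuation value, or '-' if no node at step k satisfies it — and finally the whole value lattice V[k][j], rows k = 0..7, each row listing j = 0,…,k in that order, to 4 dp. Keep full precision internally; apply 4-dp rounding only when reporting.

params: Δt=0.05771 u=1.09638 d=0.91209 q=0.49238 e^(-rΔt)=0.99718
t_7 payoffs: 61.7875 46.7348 28.6408 6.8911 0.0000 0.0000 0.0000 0.0000
t_6: node(6,0) S=81.6829 payoff=54.6071 vs cont=54.2222 → 54.6071 [stop]  node(6,1) S=98.1863 payoff=38.1037 vs cont=37.7188 → 38.1037 [stop]  node(6,2) S=118.0241 payoff=18.2659 vs cont=17.8810 → 18.2659 [stop]  node(6,3) S=141.8700 payoff=0.0000 vs cont=3.4882 → 3.4882 [wait]  node(6,4) S=170.5338 payoff=0.0000 vs cont=0.0000 → 0.0000 [wait]  node(6,5) S=204.9889 payoff=0.0000 vs cont=0.0000 → 0.0000 [wait]  node(6,6) S=246.4054 payoff=0.0000 vs cont=0.0000 → 0.0000 [wait]  ⇒ S*(6)=118.0241
t_5: node(5,0) S=89.5552 payoff=46.7348 vs cont=46.3499 → 46.7348 [stop]  node(5,1) S=107.6492 payoff=28.6408 vs cont=28.2559 → 28.6408 [stop]  node(5,2) S=129.3989 payoff=6.8911 vs cont=10.9586 → 10.9586 [wait]  node(5,3) S=155.5430 payoff=0.0000 vs cont=1.7657 → 1.7657 [wait]  node(5,4) S=186.9693 payoff=0.0000 vs cont=0.0000 → 0.0000 [wait]  node(5,5) S=224.7451 payoff=0.0000 vs cont=0.0000 → 0.0000 [wait]  ⇒ S*(5)=107.6492
t_4: node(4,0) S=98.1863 payoff=38.1037 vs cont=37.7188 → 38.1037 [stop]  node(4,1) S=118.0241 payoff=18.2659 vs cont=19.8781 → 19.8781 [wait]  node(4,2) S=141.8700 payoff=0.0000 vs cont=6.4140 → 6.4140 [wait]  node(4,3) S=170.5338 payoff=0.0000 vs cont=0.8938 → 0.8938 [wait]  node(4,4) S=204.9889 payoff=0.0000 vs cont=0.0000 → 0.0000 [wait]  ⇒ S*(4)=98.1863
t_3: node(3,0) S=107.6492 payoff=28.6408 vs cont=29.0475 → 29.0475 [wait]  node(3,1) S=129.3989 payoff=6.8911 vs cont=13.2112 → 13.2112 [wait]  node(3,2) S=155.5430 payoff=0.0000 vs cont=3.6855 → 3.6855 [wait]  node(3,3) S=186.9693 payoff=0.0000 vs cont=0.4524 → 0.4524 [wait]  ⇒ S*(3)=-
t_2: node(2,0) S=118.0241 payoff=18.2659 vs cont=21.1900 → 21.1900 [wait]  node(2,1) S=141.8700 payoff=0.0000 vs cont=8.4969 → 8.4969 [wait]  node(2,2) S=170.5338 payoff=0.0000 vs cont=2.0877 → 2.0877 [wait]  ⇒ S*(2)=-
t_1: node(1,0) S=129.3989 payoff=6.8911 vs cont=14.8980 → 14.8980 [wait]  node(1,1) S=155.5430 payoff=0.0000 vs cont=5.3260 → 5.3260 [wait]  ⇒ S*(1)=-
t_0: node(0,0) S=141.8700 payoff=0.0000 vs cont=10.1562 → 10.1562 [wait]  ⇒ S*(0)=-

price = 10.1562
boundary = - - - - 98.1863 107.6492 118.0241
tree:
10.1562
14.8980 5.3260
21.1900 8.4969 2.0877
29.0475 13.2112 3.6855 0.4524
38.1037 19.8781 6.4140 0.8938 0.0000
46.7348 28.6408 10.9586 1.7657 0.0000 0.0000
54.6071 38.1037 18.2659 3.4882 0.0000 0.0000 0.0000
61.7875 46.7348 28.6408 6.8911 0.0000 0.0000 0.0000 0.0000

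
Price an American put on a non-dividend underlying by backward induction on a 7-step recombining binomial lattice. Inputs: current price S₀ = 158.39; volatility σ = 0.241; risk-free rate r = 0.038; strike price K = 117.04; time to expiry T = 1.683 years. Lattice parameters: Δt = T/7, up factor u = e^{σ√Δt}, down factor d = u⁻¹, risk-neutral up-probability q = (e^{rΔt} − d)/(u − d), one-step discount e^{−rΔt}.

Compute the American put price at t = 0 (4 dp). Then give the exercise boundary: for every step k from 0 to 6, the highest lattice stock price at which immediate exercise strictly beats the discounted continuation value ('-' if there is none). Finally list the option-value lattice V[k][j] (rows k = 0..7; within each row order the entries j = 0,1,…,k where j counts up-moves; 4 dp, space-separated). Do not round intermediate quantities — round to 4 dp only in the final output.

Δt=0.24043  u=1.12544  d=0.88854  q=0.50924  discount=0.99091
step 7 (expiry): payoffs max(K−S,0) = 47.7802 29.3150 5.9270 0.0000 0.0000 0.0000 0.0000 0.0000
step 6: (k=6,j=0): S=77.9475, (K−S)⁺=39.0925, hold=38.0280 ⇒ V=39.0925 exercise | (k=6,j=1): S=98.7289, (K−S)⁺=18.3111, hold=17.2467 ⇒ V=18.3111 exercise | (k=6,j=2): S=125.0506, (K−S)⁺=0.0000, hold=2.8823 ⇒ V=2.8823 continue | (k=6,j=3): S=158.3900, (K−S)⁺=0.0000, hold=0.0000 ⇒ V=0.0000 continue | (k=6,j=4): S=200.6179, (K−S)⁺=0.0000, hold=0.0000 ⇒ V=0.0000 continue | (k=6,j=5): S=254.1040, (K−S)⁺=0.0000, hold=0.0000 ⇒ V=0.0000 continue | (k=6,j=6): S=321.8498, (K−S)⁺=0.0000, hold=0.0000 ⇒ V=0.0000 continue  boundary S*=98.7289
step 5: (k=5,j=0): S=87.7250, (K−S)⁺=29.3150, hold=28.2506 ⇒ V=29.3150 exercise | (k=5,j=1): S=111.1130, (K−S)⁺=5.9270, hold=10.3591 ⇒ V=10.3591 continue | (k=5,j=2): S=140.7365, (K−S)⁺=0.0000, hold=1.4017 ⇒ V=1.4017 continue | (k=5,j=3): S=178.2579, (K−S)⁺=0.0000, hold=0.0000 ⇒ V=0.0000 continue | (k=5,j=4): S=225.7826, (K−S)⁺=0.0000, hold=0.0000 ⇒ V=0.0000 continue | (k=5,j=5): S=285.9778, (K−S)⁺=0.0000, hold=0.0000 ⇒ V=0.0000 continue  boundary S*=87.7250
step 4: (k=4,j=0): S=98.7289, (K−S)⁺=18.3111, hold=19.4832 ⇒ V=19.4832 continue | (k=4,j=1): S=125.0506, (K−S)⁺=0.0000, hold=5.7449 ⇒ V=5.7449 continue | (k=4,j=2): S=158.3900, (K−S)⁺=0.0000, hold=0.6816 ⇒ V=0.6816 continue | (k=4,j=3): S=200.6179, (K−S)⁺=0.0000, hold=0.0000 ⇒ V=0.0000 continue | (k=4,j=4): S=254.1040, (K−S)⁺=0.0000, hold=0.0000 ⇒ V=0.0000 continue  boundary S*=-
step 3: (k=3,j=0): S=111.1130, (K−S)⁺=5.9270, hold=12.3736 ⇒ V=12.3736 continue | (k=3,j=1): S=140.7365, (K−S)⁺=0.0000, hold=3.1377 ⇒ V=3.1377 continue | (k=3,j=2): S=178.2579, (K−S)⁺=0.0000, hold=0.3315 ⇒ V=0.3315 continue | (k=3,j=3): S=225.7826, (K−S)⁺=0.0000, hold=0.0000 ⇒ V=0.0000 continue  boundary S*=-
step 2: (k=2,j=0): S=125.0506, (K−S)⁺=0.0000, hold=7.6006 ⇒ V=7.6006 continue | (k=2,j=1): S=158.3900, (K−S)⁺=0.0000, hold=1.6931 ⇒ V=1.6931 continue | (k=2,j=2): S=200.6179, (K−S)⁺=0.0000, hold=0.1612 ⇒ V=0.1612 continue  boundary S*=-
step 1: (k=1,j=0): S=140.7365, (K−S)⁺=0.0000, hold=4.5506 ⇒ V=4.5506 continue | (k=1,j=1): S=178.2579, (K−S)⁺=0.0000, hold=0.9047 ⇒ V=0.9047 continue  boundary S*=-
step 0: (k=0,j=0): S=158.3900, (K−S)⁺=0.0000, hold=2.6695 ⇒ V=2.6695 continue  boundary S*=-

price = 2.6695
boundary = - - - - - 87.7250 98.7289
tree:
2.6695
4.5506 0.9047
7.6006 1.6931 0.1612
12.3736 3.1377 0.3315 0.0000
19.4832 5.7449 0.6816 0.0000 0.0000
29.3150 10.3591 1.4017 0.0000 0.0000 0.0000
39.0925 18.3111 2.8823 0.0000 0.0000 0.0000 0.0000
47.7802 29.3150 5.9270 0.0000 0.0000 0.0000 0.0000 0.0000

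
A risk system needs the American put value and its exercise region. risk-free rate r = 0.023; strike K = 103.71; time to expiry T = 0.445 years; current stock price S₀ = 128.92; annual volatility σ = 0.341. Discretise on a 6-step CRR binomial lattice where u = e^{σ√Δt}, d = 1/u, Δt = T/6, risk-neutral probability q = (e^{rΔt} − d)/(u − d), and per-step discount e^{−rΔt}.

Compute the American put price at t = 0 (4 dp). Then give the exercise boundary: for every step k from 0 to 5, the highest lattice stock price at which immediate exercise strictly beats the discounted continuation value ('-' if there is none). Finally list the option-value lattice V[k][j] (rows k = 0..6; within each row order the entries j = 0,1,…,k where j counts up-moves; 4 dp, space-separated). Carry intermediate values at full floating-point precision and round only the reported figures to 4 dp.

price = 2.0834
boundary = - - - - - 81.0333
tree:
2.0834
3.5625 0.5263
5.9729 1.0255 0.0000
9.7502 1.9986 0.0000 0.0000
15.3187 3.8947 0.0000 0.0000 0.0000
22.6767 7.5899 0.0000 0.0000 0.0000 0.0000
29.8631 14.7910 0.0000 0.0000 0.0000 0.0000 0.0000

Δt=0.07417  u=1.09732  d=0.91132  q=0.48598  discount=0.99830
step 6 (expiry): payoffs max(K−S,0) = 29.8631 14.7910 0.0000 0.0000 0.0000 0.0000 0.0000
step 5: (k=5,j=0): S=81.0333, (K−S)⁺=22.6767, hold=22.5000 ⇒ V=22.6767 exercise | (k=5,j=1): S=97.5722, (K−S)⁺=6.1378, hold=7.5899 ⇒ V=7.5899 continue | (k=5,j=2): S=117.4868, (K−S)⁺=0.0000, hold=0.0000 ⇒ V=0.0000 continue | (k=5,j=3): S=141.4659, (K−S)⁺=0.0000, hold=0.0000 ⇒ V=0.0000 continue | (k=5,j=4): S=170.3391, (K−S)⁺=0.0000, hold=0.0000 ⇒ V=0.0000 continue | (k=5,j=5): S=205.1054, (K−S)⁺=0.0000, hold=0.0000 ⇒ V=0.0000 continue  boundary S*=81.0333
step 4: (k=4,j=0): S=88.9190, (K−S)⁺=14.7910, hold=15.3187 ⇒ V=15.3187 continue | (k=4,j=1): S=107.0675, (K−S)⁺=0.0000, hold=3.8947 ⇒ V=3.8947 continue | (k=4,j=2): S=128.9200, (K−S)⁺=0.0000, hold=0.0000 ⇒ V=0.0000 continue | (k=4,j=3): S=155.2326, (K−S)⁺=0.0000, hold=0.0000 ⇒ V=0.0000 continue | (k=4,j=4): S=186.9157, (K−S)⁺=0.0000, hold=0.0000 ⇒ V=0.0000 continue  boundary S*=-
step 3: (k=3,j=0): S=97.5722, (K−S)⁺=6.1378, hold=9.7502 ⇒ V=9.7502 continue | (k=3,j=1): S=117.4868, (K−S)⁺=0.0000, hold=1.9986 ⇒ V=1.9986 continue | (k=3,j=2): S=141.4659, (K−S)⁺=0.0000, hold=0.0000 ⇒ V=0.0000 continue | (k=3,j=3): S=170.3391, (K−S)⁺=0.0000, hold=0.0000 ⇒ V=0.0000 continue  boundary S*=-
step 2: (k=2,j=0): S=107.0675, (K−S)⁺=0.0000, hold=5.9729 ⇒ V=5.9729 continue | (k=2,j=1): S=128.9200, (K−S)⁺=0.0000, hold=1.0255 ⇒ V=1.0255 continue | (k=2,j=2): S=155.2326, (K−S)⁺=0.0000, hold=0.0000 ⇒ V=0.0000 continue  boundary S*=-
step 1: (k=1,j=0): S=117.4868, (K−S)⁺=0.0000, hold=3.5625 ⇒ V=3.5625 continue | (k=1,j=1): S=141.4659, (K−S)⁺=0.0000, hold=0.5263 ⇒ V=0.5263 continue  boundary S*=-
step 0: (k=0,j=0): S=128.9200, (K−S)⁺=0.0000, hold=2.0834 ⇒ V=2.0834 continue  boundary S*=-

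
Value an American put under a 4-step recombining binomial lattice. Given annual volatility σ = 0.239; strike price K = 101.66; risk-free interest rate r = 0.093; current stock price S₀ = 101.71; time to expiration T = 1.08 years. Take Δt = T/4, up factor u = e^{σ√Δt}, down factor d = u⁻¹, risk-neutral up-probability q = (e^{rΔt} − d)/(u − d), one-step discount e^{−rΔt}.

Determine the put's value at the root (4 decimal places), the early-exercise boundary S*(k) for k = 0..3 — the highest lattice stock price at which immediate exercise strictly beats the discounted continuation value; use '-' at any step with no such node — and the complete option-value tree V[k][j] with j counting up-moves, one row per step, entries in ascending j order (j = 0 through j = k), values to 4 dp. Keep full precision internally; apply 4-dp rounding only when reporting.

Δt=0.27000  u=1.13223  d=0.88321  q=0.57111  discount=0.97520
step 4 (expiry): payoffs max(K−S,0) = 39.7691 22.3194 0.0000 0.0000 0.0000
step 3: (k=3,j=0): S=70.0747, (K−S)⁺=31.5853, hold=29.0644 ⇒ V=31.5853 exercise | (k=3,j=1): S=89.8317, (K−S)⁺=11.8283, hold=9.3353 ⇒ V=11.8283 exercise | (k=3,j=2): S=115.1590, (K−S)⁺=0.0000, hold=0.0000 ⇒ V=0.0000 continue | (k=3,j=3): S=147.6271, (K−S)⁺=0.0000, hold=0.0000 ⇒ V=0.0000 continue  boundary S*=89.8317
step 2: (k=2,j=0): S=79.3406, (K−S)⁺=22.3194, hold=19.7985 ⇒ V=22.3194 exercise | (k=2,j=1): S=101.7100, (K−S)⁺=0.0000, hold=4.9473 ⇒ V=4.9473 continue | (k=2,j=2): S=130.3863, (K−S)⁺=0.0000, hold=0.0000 ⇒ V=0.0000 continue  boundary S*=79.3406
step 1: (k=1,j=0): S=89.8317, (K−S)⁺=11.8283, hold=12.0906 ⇒ V=12.0906 continue | (k=1,j=1): S=115.1590, (K−S)⁺=0.0000, hold=2.0692 ⇒ V=2.0692 continue  boundary S*=-
step 0: (k=0,j=0): S=101.7100, (K−S)⁺=0.0000, hold=6.2095 ⇒ V=6.2095 continue  boundary S*=-

price = 6.2095
boundary = - - 79.3406 89.8317
tree:
6.2095
12.0906 2.0692
22.3194 4.9473 0.0000
31.5853 11.8283 0.0000 0.0000
39.7691 22.3194 0.0000 0.0000 0.0000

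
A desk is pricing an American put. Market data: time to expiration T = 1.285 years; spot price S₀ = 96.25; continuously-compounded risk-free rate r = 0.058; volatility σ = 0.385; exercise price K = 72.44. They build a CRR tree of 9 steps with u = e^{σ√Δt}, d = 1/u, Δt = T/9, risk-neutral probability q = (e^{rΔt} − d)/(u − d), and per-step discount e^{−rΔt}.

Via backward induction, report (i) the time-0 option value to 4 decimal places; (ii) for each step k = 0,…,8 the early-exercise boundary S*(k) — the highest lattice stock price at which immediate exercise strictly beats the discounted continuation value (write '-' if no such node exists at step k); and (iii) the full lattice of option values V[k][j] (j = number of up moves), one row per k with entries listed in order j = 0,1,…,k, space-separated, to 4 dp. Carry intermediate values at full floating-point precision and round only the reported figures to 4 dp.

price = 4.3916
boundary = - - - - - 46.5054 40.2091 46.5054 53.7877
tree:
4.3916
6.6361 2.1500
9.7841 3.5001 0.7933
14.0190 5.5798 1.4134 0.1669
19.4323 8.6705 2.4851 0.3315 0.0000
25.9346 13.0517 4.2964 0.6582 0.0000 0.0000
32.2309 18.8745 7.2642 1.3068 0.0000 0.0000 0.0000
37.6748 25.9346 11.9088 2.5948 0.0000 0.0000 0.0000 0.0000
42.3816 32.2309 18.6523 5.1520 0.0000 0.0000 0.0000 0.0000 0.0000
46.4512 37.6748 25.9346 10.2297 0.0000 0.0000 0.0000 0.0000 0.0000 0.0000

Δt=0.14278  u=1.15659  d=0.86461  q=0.49217  discount=0.99175
step 9 (expiry): payoffs max(K−S,0) = 46.4512 37.6748 25.9346 10.2297 0.0000 0.0000 0.0000 0.0000 0.0000 0.0000
step 8: (k=8,j=0): S=30.0584, (K−S)⁺=42.3816, hold=41.7842 ⇒ V=42.3816 exercise | (k=8,j=1): S=40.2091, (K−S)⁺=32.2309, hold=31.6335 ⇒ V=32.2309 exercise | (k=8,j=2): S=53.7877, (K−S)⁺=18.6523, hold=18.0549 ⇒ V=18.6523 exercise | (k=8,j=3): S=71.9519, (K−S)⁺=0.4881, hold=5.1520 ⇒ V=5.1520 continue | (k=8,j=4): S=96.2500, (K−S)⁺=0.0000, hold=0.0000 ⇒ V=0.0000 continue | (k=8,j=5): S=128.7536, (K−S)⁺=0.0000, hold=0.0000 ⇒ V=0.0000 continue | (k=8,j=6): S=172.2337, (K−S)⁺=0.0000, hold=0.0000 ⇒ V=0.0000 continue | (k=8,j=7): S=230.3971, (K−S)⁺=0.0000, hold=0.0000 ⇒ V=0.0000 continue | (k=8,j=8): S=308.2022, (K−S)⁺=0.0000, hold=0.0000 ⇒ V=0.0000 continue  boundary S*=53.7877
step 7: (k=7,j=0): S=34.7652, (K−S)⁺=37.6748, hold=37.0774 ⇒ V=37.6748 exercise | (k=7,j=1): S=46.5054, (K−S)⁺=25.9346, hold=25.3371 ⇒ V=25.9346 exercise | (k=7,j=2): S=62.2103, (K−S)⁺=10.2297, hold=11.9088 ⇒ V=11.9088 continue | (k=7,j=3): S=83.2188, (K−S)⁺=0.0000, hold=2.5948 ⇒ V=2.5948 continue | (k=7,j=4): S=111.3218, (K−S)⁺=0.0000, hold=0.0000 ⇒ V=0.0000 continue | (k=7,j=5): S=148.9151, (K−S)⁺=0.0000, hold=0.0000 ⇒ V=0.0000 continue | (k=7,j=6): S=199.2038, (K−S)⁺=0.0000, hold=0.0000 ⇒ V=0.0000 continue | (k=7,j=7): S=266.4749, (K−S)⁺=0.0000, hold=0.0000 ⇒ V=0.0000 continue  boundary S*=46.5054
step 6: (k=6,j=0): S=40.2091, (K−S)⁺=32.2309, hold=31.6335 ⇒ V=32.2309 exercise | (k=6,j=1): S=53.7877, (K−S)⁺=18.6523, hold=18.8745 ⇒ V=18.8745 continue | (k=6,j=2): S=71.9519, (K−S)⁺=0.4881, hold=7.2642 ⇒ V=7.2642 continue | (k=6,j=3): S=96.2500, (K−S)⁺=0.0000, hold=1.3068 ⇒ V=1.3068 continue | (k=6,j=4): S=128.7536, (K−S)⁺=0.0000, hold=0.0000 ⇒ V=0.0000 continue | (k=6,j=5): S=172.2337, (K−S)⁺=0.0000, hold=0.0000 ⇒ V=0.0000 continue | (k=6,j=6): S=230.3971, (K−S)⁺=0.0000, hold=0.0000 ⇒ V=0.0000 continue  boundary S*=40.2091
step 5: (k=5,j=0): S=46.5054, (K−S)⁺=25.9346, hold=25.4456 ⇒ V=25.9346 exercise | (k=5,j=1): S=62.2103, (K−S)⁺=10.2297, hold=13.0517 ⇒ V=13.0517 continue | (k=5,j=2): S=83.2188, (K−S)⁺=0.0000, hold=4.2964 ⇒ V=4.2964 continue | (k=5,j=3): S=111.3218, (K−S)⁺=0.0000, hold=0.6582 ⇒ V=0.6582 continue | (k=5,j=4): S=148.9151, (K−S)⁺=0.0000, hold=0.0000 ⇒ V=0.0000 continue | (k=5,j=5): S=199.2038, (K−S)⁺=0.0000, hold=0.0000 ⇒ V=0.0000 continue  boundary S*=46.5054
step 4: (k=4,j=0): S=53.7877, (K−S)⁺=18.6523, hold=19.4323 ⇒ V=19.4323 continue | (k=4,j=1): S=71.9519, (K−S)⁺=0.4881, hold=8.6705 ⇒ V=8.6705 continue | (k=4,j=2): S=96.2500, (K−S)⁺=0.0000, hold=2.4851 ⇒ V=2.4851 continue | (k=4,j=3): S=128.7536, (K−S)⁺=0.0000, hold=0.3315 ⇒ V=0.3315 continue | (k=4,j=4): S=172.2337, (K−S)⁺=0.0000, hold=0.0000 ⇒ V=0.0000 continue  boundary S*=-
step 3: (k=3,j=0): S=62.2103, (K−S)⁺=10.2297, hold=14.0190 ⇒ V=14.0190 continue | (k=3,j=1): S=83.2188, (K−S)⁺=0.0000, hold=5.5798 ⇒ V=5.5798 continue | (k=3,j=2): S=111.3218, (K−S)⁺=0.0000, hold=1.4134 ⇒ V=1.4134 continue | (k=3,j=3): S=148.9151, (K−S)⁺=0.0000, hold=0.1669 ⇒ V=0.1669 continue  boundary S*=-
step 2: (k=2,j=0): S=71.9519, (K−S)⁺=0.4881, hold=9.7841 ⇒ V=9.7841 continue | (k=2,j=1): S=96.2500, (K−S)⁺=0.0000, hold=3.5001 ⇒ V=3.5001 continue | (k=2,j=2): S=128.7536, (K−S)⁺=0.0000, hold=0.7933 ⇒ V=0.7933 continue  boundary S*=-
step 1: (k=1,j=0): S=83.2188, (K−S)⁺=0.0000, hold=6.6361 ⇒ V=6.6361 continue | (k=1,j=1): S=111.3218, (K−S)⁺=0.0000, hold=2.1500 ⇒ V=2.1500 continue  boundary S*=-
step 0: (k=0,j=0): S=96.2500, (K−S)⁺=0.0000, hold=4.3916 ⇒ V=4.3916 continue  boundary S*=-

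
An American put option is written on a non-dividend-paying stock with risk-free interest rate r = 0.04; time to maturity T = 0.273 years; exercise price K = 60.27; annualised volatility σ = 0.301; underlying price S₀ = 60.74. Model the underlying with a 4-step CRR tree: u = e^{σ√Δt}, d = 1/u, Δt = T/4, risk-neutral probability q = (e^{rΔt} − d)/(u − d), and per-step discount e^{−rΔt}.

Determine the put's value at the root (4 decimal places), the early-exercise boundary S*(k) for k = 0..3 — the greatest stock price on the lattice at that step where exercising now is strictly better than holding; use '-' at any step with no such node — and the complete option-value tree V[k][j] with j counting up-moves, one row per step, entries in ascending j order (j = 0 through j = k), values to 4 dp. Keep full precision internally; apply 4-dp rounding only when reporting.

price = 3.1443
boundary = - - 51.9007 47.9758
tree:
3.1443
5.2347 1.0519
8.3693 2.1000 0.0000
12.2942 4.1923 0.0000 0.0000
15.9223 8.3693 0.0000 0.0000 0.0000

Δt=0.06825, u=1.08181, d=0.92438, q=0.49772, disc=e^(-rΔt)=0.99727
k=4 terminal: V=max(K-S,0) → 15.9223 8.3693 0.0000 0.0000 0.0000
k=3: j=0 S=47.9758 intr=12.2942 cont=12.1299 V=12.2942[EX]; j=1 S=56.1467 intr=4.1233 cont=4.1923 V=4.1923[hold]; j=2 S=65.7091 intr=0.0000 cont=0.0000 V=0.0000[hold]; j=3 S=76.9002 intr=0.0000 cont=0.0000 V=0.0000[hold]  S*(3)=47.9758
k=2: j=0 S=51.9007 intr=8.3693 cont=8.2393 V=8.3693[EX]; j=1 S=60.7400 intr=0.0000 cont=2.1000 V=2.1000[hold]; j=2 S=71.0848 intr=0.0000 cont=0.0000 V=0.0000[hold]  S*(2)=51.9007
k=1: j=0 S=56.1467 intr=4.1233 cont=5.2347 V=5.2347[hold]; j=1 S=65.7091 intr=0.0000 cont=1.0519 V=1.0519[hold]  S*(1)=-
k=0: j=0 S=60.7400 intr=0.0000 cont=3.1443 V=3.1443[hold]  S*(0)=-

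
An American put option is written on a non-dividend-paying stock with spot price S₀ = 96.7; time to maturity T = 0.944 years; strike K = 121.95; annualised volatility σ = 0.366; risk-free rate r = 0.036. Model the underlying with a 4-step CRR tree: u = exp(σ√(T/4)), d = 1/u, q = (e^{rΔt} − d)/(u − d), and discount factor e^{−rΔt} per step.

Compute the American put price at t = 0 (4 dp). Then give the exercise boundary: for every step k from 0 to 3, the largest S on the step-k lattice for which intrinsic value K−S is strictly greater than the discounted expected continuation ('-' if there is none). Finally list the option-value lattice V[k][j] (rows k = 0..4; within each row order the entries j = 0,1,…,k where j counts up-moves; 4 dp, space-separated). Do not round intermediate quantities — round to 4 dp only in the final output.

price = 29.3920
boundary = - 80.9483 67.7625 80.9483
tree:
29.3920
41.0017 17.3144
54.1875 27.3552 6.7246
65.2255 41.0017 13.0306 0.0000
74.4654 54.1875 25.2500 0.0000 0.0000

params: Δt=0.23600 u=1.19459 d=0.83711 q=0.47953 e^(-rΔt)=0.99154
t_4 payoffs: 74.4654 54.1875 25.2500 0.0000 0.0000
t_3: node(3,0) S=56.7245 payoff=65.2255 vs cont=64.1938 → 65.2255 [stop]  node(3,1) S=80.9483 payoff=41.0017 vs cont=39.9700 → 41.0017 [stop]  node(3,2) S=115.5168 payoff=6.4332 vs cont=13.0306 → 13.0306 [wait]  node(3,3) S=164.8474 payoff=0.0000 vs cont=0.0000 → 0.0000 [wait]  ⇒ S*(3)=80.9483
t_2: node(2,0) S=67.7625 payoff=54.1875 vs cont=53.1558 → 54.1875 [stop]  node(2,1) S=96.7000 payoff=25.2500 vs cont=27.3552 → 27.3552 [wait]  node(2,2) S=137.9950 payoff=0.0000 vs cont=6.7246 → 6.7246 [wait]  ⇒ S*(2)=67.7625
t_1: node(1,0) S=80.9483 payoff=41.0017 vs cont=40.9709 → 41.0017 [stop]  node(1,1) S=115.5168 payoff=6.4332 vs cont=17.3144 → 17.3144 [wait]  ⇒ S*(1)=80.9483
t_0: node(0,0) S=96.7000 payoff=25.2500 vs cont=29.3920 → 29.3920 [wait]  ⇒ S*(0)=-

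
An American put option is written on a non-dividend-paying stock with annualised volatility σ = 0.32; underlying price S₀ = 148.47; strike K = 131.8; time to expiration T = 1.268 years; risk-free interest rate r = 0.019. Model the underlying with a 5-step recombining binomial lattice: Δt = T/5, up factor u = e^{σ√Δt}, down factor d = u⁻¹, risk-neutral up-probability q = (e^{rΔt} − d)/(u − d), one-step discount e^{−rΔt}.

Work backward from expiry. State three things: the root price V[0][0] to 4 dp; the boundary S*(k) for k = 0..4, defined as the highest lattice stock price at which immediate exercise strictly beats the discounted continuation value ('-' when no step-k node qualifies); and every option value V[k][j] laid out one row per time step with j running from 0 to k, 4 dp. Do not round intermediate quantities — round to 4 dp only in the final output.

Δt=0.25360, u=1.17486, d=0.85117, q=0.47472, disc=e^(-rΔt)=0.99519
k=5 terminal: V=max(K-S,0) → 65.4699 40.2451 5.4274 0.0000 0.0000 0.0000
k=4: j=0 S=77.9285 intr=53.8715 cont=53.2380 V=53.8715[EX]; j=1 S=107.5641 intr=24.2359 cont=23.6023 V=24.2359[EX]; j=2 S=148.4700 intr=0.0000 cont=2.8372 V=2.8372[hold]; j=3 S=204.9321 intr=0.0000 cont=0.0000 V=0.0000[hold]; j=4 S=282.8663 intr=0.0000 cont=0.0000 V=0.0000[hold]  S*(4)=107.5641
k=3: j=0 S=91.5549 intr=40.2451 cont=39.6115 V=40.2451[EX]; j=1 S=126.3726 intr=5.4274 cont=14.0098 V=14.0098[hold]; j=2 S=174.4313 intr=0.0000 cont=1.4831 V=1.4831[hold]; j=3 S=240.7663 intr=0.0000 cont=0.0000 V=0.0000[hold]  S*(3)=91.5549
k=2: j=0 S=107.5641 intr=24.2359 cont=27.6570 V=27.6570[hold]; j=1 S=148.4700 intr=0.0000 cont=8.0244 V=8.0244[hold]; j=2 S=204.9321 intr=0.0000 cont=0.7753 V=0.7753[hold]  S*(2)=-
k=1: j=0 S=126.3726 intr=5.4274 cont=18.2488 V=18.2488[hold]; j=1 S=174.4313 intr=0.0000 cont=4.5610 V=4.5610[hold]  S*(1)=-
k=0: j=0 S=148.4700 intr=0.0000 cont=11.6945 V=11.6945[hold]  S*(0)=-

price = 11.6945
boundary = - - - 91.5549 107.5641
tree:
11.6945
18.2488 4.5610
27.6570 8.0244 0.7753
40.2451 14.0098 1.4831 0.0000
53.8715 24.2359 2.8372 0.0000 0.0000
65.4699 40.2451 5.4274 0.0000 0.0000 0.0000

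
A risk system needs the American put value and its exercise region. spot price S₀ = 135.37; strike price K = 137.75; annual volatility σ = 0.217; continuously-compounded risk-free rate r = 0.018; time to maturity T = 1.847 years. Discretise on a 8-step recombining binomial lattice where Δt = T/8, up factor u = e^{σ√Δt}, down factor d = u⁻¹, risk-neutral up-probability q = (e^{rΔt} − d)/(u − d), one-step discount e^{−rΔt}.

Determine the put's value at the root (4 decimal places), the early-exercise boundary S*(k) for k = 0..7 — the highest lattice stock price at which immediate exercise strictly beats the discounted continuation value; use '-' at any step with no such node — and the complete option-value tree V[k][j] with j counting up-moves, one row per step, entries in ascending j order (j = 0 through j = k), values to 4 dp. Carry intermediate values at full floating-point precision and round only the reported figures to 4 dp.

params: Δt=0.23087 u=1.10990 d=0.90098 q=0.49389 e^(-rΔt)=0.99585
t_8 payoffs: 78.9658 65.3354 48.5445 27.8603 2.3800 0.0000 0.0000 0.0000 0.0000
t_7: node(7,0) S=65.2444 payoff=72.5056 vs cont=71.9343 → 72.5056 [stop]  node(7,1) S=80.3728 payoff=57.3772 vs cont=56.8060 → 57.3772 [stop]  node(7,2) S=99.0089 payoff=38.7411 vs cont=38.1698 → 38.7411 [stop]  node(7,3) S=121.9663 payoff=15.7837 vs cont=15.2125 → 15.7837 [stop]  node(7,4) S=150.2468 payoff=0.0000 vs cont=1.1995 → 1.1995 [wait]  node(7,5) S=185.0847 payoff=0.0000 vs cont=0.0000 → 0.0000 [wait]  node(7,6) S=228.0006 payoff=0.0000 vs cont=0.0000 → 0.0000 [wait]  node(7,7) S=280.8675 payoff=0.0000 vs cont=0.0000 → 0.0000 [wait]  ⇒ S*(7)=121.9663
t_6: node(6,0) S=72.4146 payoff=65.3354 vs cont=64.7641 → 65.3354 [stop]  node(6,1) S=89.2055 payoff=48.5445 vs cont=47.9732 → 48.5445 [stop]  node(6,2) S=109.8897 payoff=27.8603 vs cont=27.2890 → 27.8603 [stop]  node(6,3) S=135.3700 payoff=2.3800 vs cont=8.5452 → 8.5452 [wait]  node(6,4) S=166.7585 payoff=0.0000 vs cont=0.6046 → 0.6046 [wait]  node(6,5) S=205.4250 payoff=0.0000 vs cont=0.0000 → 0.0000 [wait]  node(6,6) S=253.0572 payoff=0.0000 vs cont=0.0000 → 0.0000 [wait]  ⇒ S*(6)=109.8897
t_5: node(5,0) S=80.3728 payoff=57.3772 vs cont=56.8060 → 57.3772 [stop]  node(5,1) S=99.0089 payoff=38.7411 vs cont=38.1698 → 38.7411 [stop]  node(5,2) S=121.9663 payoff=15.7837 vs cont=18.2448 → 18.2448 [wait]  node(5,3) S=150.2468 payoff=0.0000 vs cont=4.6042 → 4.6042 [wait]  node(5,4) S=185.0847 payoff=0.0000 vs cont=0.3047 → 0.3047 [wait]  node(5,5) S=228.0006 payoff=0.0000 vs cont=0.0000 → 0.0000 [wait]  ⇒ S*(5)=99.0089
t_4: node(4,0) S=89.2055 payoff=48.5445 vs cont=47.9732 → 48.5445 [stop]  node(4,1) S=109.8897 payoff=27.8603 vs cont=28.4995 → 28.4995 [wait]  node(4,2) S=135.3700 payoff=2.3800 vs cont=11.4601 → 11.4601 [wait]  node(4,3) S=166.7585 payoff=0.0000 vs cont=2.4704 → 2.4704 [wait]  node(4,4) S=205.4250 payoff=0.0000 vs cont=0.1536 → 0.1536 [wait]  ⇒ S*(4)=89.2055
t_3: node(3,0) S=99.0089 payoff=38.7411 vs cont=38.4842 → 38.7411 [stop]  node(3,1) S=121.9663 payoff=15.7837 vs cont=20.0006 → 20.0006 [wait]  node(3,2) S=150.2468 payoff=0.0000 vs cont=6.9911 → 6.9911 [wait]  node(3,3) S=185.0847 payoff=0.0000 vs cont=1.3207 → 1.3207 [wait]  ⇒ S*(3)=99.0089
t_2: node(2,0) S=109.8897 payoff=27.8603 vs cont=29.3631 → 29.3631 [wait]  node(2,1) S=135.3700 payoff=2.3800 vs cont=13.5190 → 13.5190 [wait]  node(2,2) S=166.7585 payoff=0.0000 vs cont=4.1731 → 4.1731 [wait]  ⇒ S*(2)=-
t_1: node(1,0) S=121.9663 payoff=15.7837 vs cont=21.4485 → 21.4485 [wait]  node(1,1) S=150.2468 payoff=0.0000 vs cont=8.8663 → 8.8663 [wait]  ⇒ S*(1)=-
t_0: node(0,0) S=135.3700 payoff=2.3800 vs cont=15.1711 → 15.1711 [wait]  ⇒ S*(0)=-

price = 15.1711
boundary = - - - 99.0089 89.2055 99.0089 109.8897 121.9663
tree:
15.1711
21.4485 8.8663
29.3631 13.5190 4.1731
38.7411 20.0006 6.9911 1.3207
48.5445 28.4995 11.4601 2.4704 0.1536
57.3772 38.7411 18.2448 4.6042 0.3047 0.0000
65.3354 48.5445 27.8603 8.5452 0.6046 0.0000 0.0000
72.5056 57.3772 38.7411 15.7837 1.1995 0.0000 0.0000 0.0000
78.9658 65.3354 48.5445 27.8603 2.3800 0.0000 0.0000 0.0000 0.0000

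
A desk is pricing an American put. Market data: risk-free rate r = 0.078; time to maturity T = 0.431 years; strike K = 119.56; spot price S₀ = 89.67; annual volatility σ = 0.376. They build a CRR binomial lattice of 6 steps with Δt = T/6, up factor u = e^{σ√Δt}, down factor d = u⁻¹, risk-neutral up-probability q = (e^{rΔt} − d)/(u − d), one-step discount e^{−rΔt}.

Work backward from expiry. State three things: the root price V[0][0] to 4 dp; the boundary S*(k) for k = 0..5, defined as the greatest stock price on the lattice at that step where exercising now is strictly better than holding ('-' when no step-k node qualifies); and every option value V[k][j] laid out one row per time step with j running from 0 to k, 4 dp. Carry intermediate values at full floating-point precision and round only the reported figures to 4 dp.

params: Δt=0.07183 u=1.10603 d=0.90414 q=0.50266 e^(-rΔt)=0.99441
t_6 payoffs: 70.5762 59.6383 46.2581 29.8900 9.8670 0.0000 0.0000
t_5: node(5,0) S=54.1774 payoff=65.3826 vs cont=64.7146 → 65.3826 [stop]  node(5,1) S=66.2750 payoff=53.2850 vs cont=52.6170 → 53.2850 [stop]  node(5,2) S=81.0740 payoff=38.4860 vs cont=37.8180 → 38.4860 [stop]  node(5,3) S=99.1775 payoff=20.3825 vs cont=19.7145 → 20.3825 [stop]  node(5,4) S=121.3234 payoff=0.0000 vs cont=4.8799 → 4.8799 [wait]  node(5,5) S=148.4145 payoff=0.0000 vs cont=0.0000 → 0.0000 [wait]  ⇒ S*(5)=99.1775
t_4: node(4,0) S=59.9217 payoff=59.6383 vs cont=58.9703 → 59.6383 [stop]  node(4,1) S=73.3019 payoff=46.2581 vs cont=45.5900 → 46.2581 [stop]  node(4,2) S=89.6700 payoff=29.8900 vs cont=29.2220 → 29.8900 [stop]  node(4,3) S=109.6930 payoff=9.8670 vs cont=12.5196 → 12.5196 [wait]  node(4,4) S=134.1870 payoff=0.0000 vs cont=2.4134 → 2.4134 [wait]  ⇒ S*(4)=89.6700
t_3: node(3,0) S=66.2750 payoff=53.2850 vs cont=52.6170 → 53.2850 [stop]  node(3,1) S=81.0740 payoff=38.4860 vs cont=37.8180 → 38.4860 [stop]  node(3,2) S=99.1775 payoff=20.3825 vs cont=21.0404 → 21.0404 [wait]  node(3,3) S=121.3234 payoff=0.0000 vs cont=7.3981 → 7.3981 [wait]  ⇒ S*(3)=81.0740
t_2: node(2,0) S=73.3019 payoff=46.2581 vs cont=45.5900 → 46.2581 [stop]  node(2,1) S=89.6700 payoff=29.8900 vs cont=29.5508 → 29.8900 [stop]  node(2,2) S=109.6930 payoff=9.8670 vs cont=14.1037 → 14.1037 [wait]  ⇒ S*(2)=89.6700
t_1: node(1,0) S=81.0740 payoff=38.4860 vs cont=37.8180 → 38.4860 [stop]  node(1,1) S=99.1775 payoff=20.3825 vs cont=21.8322 → 21.8322 [wait]  ⇒ S*(1)=81.0740
t_0: node(0,0) S=89.6700 payoff=29.8900 vs cont=29.9466 → 29.9466 [wait]  ⇒ S*(0)=-

price = 29.9466
boundary = - 81.0740 89.6700 81.0740 89.6700 99.1775
tree:
29.9466
38.4860 21.8322
46.2581 29.8900 14.1037
53.2850 38.4860 21.0404 7.3981
59.6383 46.2581 29.8900 12.5196 2.4134
65.3826 53.2850 38.4860 20.3825 4.8799 0.0000
70.5762 59.6383 46.2581 29.8900 9.8670 0.0000 0.0000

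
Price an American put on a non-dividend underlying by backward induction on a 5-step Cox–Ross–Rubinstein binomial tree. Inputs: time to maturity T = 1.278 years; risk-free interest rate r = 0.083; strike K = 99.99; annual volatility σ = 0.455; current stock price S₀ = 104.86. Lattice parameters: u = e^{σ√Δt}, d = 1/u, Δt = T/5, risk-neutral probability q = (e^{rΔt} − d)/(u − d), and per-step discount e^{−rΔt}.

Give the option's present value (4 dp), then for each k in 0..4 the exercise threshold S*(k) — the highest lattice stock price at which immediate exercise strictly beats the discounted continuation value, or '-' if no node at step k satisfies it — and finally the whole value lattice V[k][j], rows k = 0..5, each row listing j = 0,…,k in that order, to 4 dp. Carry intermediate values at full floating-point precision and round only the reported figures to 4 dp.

params: Δt=0.25560 u=1.25864 d=0.79451 q=0.48894 e^(-rΔt)=0.97901
t_5 payoffs: 66.7931 47.4001 16.6780 0.0000 0.0000 0.0000
t_4: node(4,0) S=41.7830 payoff=58.2070 vs cont=56.1080 → 58.2070 [stop]  node(4,1) S=66.1919 payoff=33.7981 vs cont=31.6992 → 33.7981 [stop]  node(4,2) S=104.8600 payoff=0.0000 vs cont=8.3446 → 8.3446 [wait]  node(4,3) S=166.1173 payoff=0.0000 vs cont=0.0000 → 0.0000 [wait]  node(4,4) S=263.1599 payoff=0.0000 vs cont=0.0000 → 0.0000 [wait]  ⇒ S*(4)=66.1919
t_3: node(3,0) S=52.5899 payoff=47.4001 vs cont=45.3012 → 47.4001 [stop]  node(3,1) S=83.3120 payoff=16.6780 vs cont=20.9046 → 20.9046 [wait]  node(3,2) S=131.9813 payoff=0.0000 vs cont=4.1750 → 4.1750 [wait]  node(3,3) S=209.0823 payoff=0.0000 vs cont=0.0000 → 0.0000 [wait]  ⇒ S*(3)=52.5899
t_2: node(2,0) S=66.1919 payoff=33.7981 vs cont=33.7223 → 33.7981 [stop]  node(2,1) S=104.8600 payoff=0.0000 vs cont=12.4577 → 12.4577 [wait]  node(2,2) S=166.1173 payoff=0.0000 vs cont=2.0889 → 2.0889 [wait]  ⇒ S*(2)=66.1919
t_1: node(1,0) S=83.3120 payoff=16.6780 vs cont=22.8735 → 22.8735 [wait]  node(1,1) S=131.9813 payoff=0.0000 vs cont=7.2329 → 7.2329 [wait]  ⇒ S*(1)=-
t_0: node(0,0) S=104.8600 payoff=0.0000 vs cont=14.9066 → 14.9066 [wait]  ⇒ S*(0)=-

price = 14.9066
boundary = - - 66.1919 52.5899 66.1919
tree:
14.9066
22.8735 7.2329
33.7981 12.4577 2.0889
47.4001 20.9046 4.1750 0.0000
58.2070 33.7981 8.3446 0.0000 0.0000
66.7931 47.4001 16.6780 0.0000 0.0000 0.0000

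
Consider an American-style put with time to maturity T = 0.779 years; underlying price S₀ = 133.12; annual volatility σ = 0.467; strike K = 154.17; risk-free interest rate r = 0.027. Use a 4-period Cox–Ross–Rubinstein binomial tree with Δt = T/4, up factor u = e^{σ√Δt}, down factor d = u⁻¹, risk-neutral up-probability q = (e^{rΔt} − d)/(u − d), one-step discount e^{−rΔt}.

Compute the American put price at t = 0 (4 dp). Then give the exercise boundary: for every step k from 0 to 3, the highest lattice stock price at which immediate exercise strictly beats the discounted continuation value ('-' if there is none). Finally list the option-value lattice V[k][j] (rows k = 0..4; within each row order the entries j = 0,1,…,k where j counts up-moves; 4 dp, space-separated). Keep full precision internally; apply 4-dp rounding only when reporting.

price = 34.8525
boundary = - - 88.1528 108.3278
tree:
34.8525
49.0216 18.7083
66.0172 29.7393 6.0434
82.4347 45.8422 11.2789 0.0000
95.7947 66.0172 21.0500 0.0000 0.0000

Δt=0.19475, u=1.22886, d=0.81376, q=0.46136, disc=e^(-rΔt)=0.99476
k=4 terminal: V=max(K-S,0) → 95.7947 66.0172 21.0500 0.0000 0.0000
k=3: j=0 S=71.7353 intr=82.4347 cont=81.6262 V=82.4347[EX]; j=1 S=108.3278 intr=45.8422 cont=45.0337 V=45.8422[EX]; j=2 S=163.5862 intr=0.0000 cont=11.2789 V=11.2789[hold]; j=3 S=247.0323 intr=0.0000 cont=0.0000 V=0.0000[hold]  S*(3)=108.3278
k=2: j=0 S=88.1528 intr=66.0172 cont=65.2086 V=66.0172[EX]; j=1 S=133.1200 intr=21.0500 cont=29.7393 V=29.7393[hold]; j=2 S=201.0251 intr=0.0000 cont=6.0434 V=6.0434[hold]  S*(2)=88.1528
k=1: j=0 S=108.3278 intr=45.8422 cont=49.0216 V=49.0216[hold]; j=1 S=163.5862 intr=0.0000 cont=18.7083 V=18.7083[hold]  S*(1)=-
k=0: j=0 S=133.1200 intr=21.0500 cont=34.8525 V=34.8525[hold]  S*(0)=-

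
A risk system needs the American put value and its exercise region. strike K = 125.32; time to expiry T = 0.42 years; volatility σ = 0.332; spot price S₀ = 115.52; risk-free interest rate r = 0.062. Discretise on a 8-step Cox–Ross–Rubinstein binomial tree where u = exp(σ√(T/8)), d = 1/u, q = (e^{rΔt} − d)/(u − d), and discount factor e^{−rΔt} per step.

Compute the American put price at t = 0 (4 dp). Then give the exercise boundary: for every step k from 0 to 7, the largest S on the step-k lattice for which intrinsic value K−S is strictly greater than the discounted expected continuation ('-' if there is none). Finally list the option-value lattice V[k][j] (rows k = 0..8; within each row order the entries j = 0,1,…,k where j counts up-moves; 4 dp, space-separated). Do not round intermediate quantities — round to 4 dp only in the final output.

params: Δt=0.05250 u=1.07904 d=0.92675 q=0.50240 e^(-rΔt)=0.99675
t_8 payoffs: 62.4620 52.1329 40.1064 26.1037 9.8000 0.0000 0.0000 0.0000 0.0000
t_7: node(7,0) S=67.8262 payoff=57.4938 vs cont=57.0866 → 57.4938 [stop]  node(7,1) S=78.9717 payoff=46.3483 vs cont=45.9410 → 46.3483 [stop]  node(7,2) S=91.9488 payoff=33.3712 vs cont=32.9640 → 33.3712 [stop]  node(7,3) S=107.0582 payoff=18.2618 vs cont=17.8545 → 18.2618 [stop]  node(7,4) S=124.6506 payoff=0.6694 vs cont=4.8606 → 4.8606 [wait]  node(7,5) S=145.1338 payoff=0.0000 vs cont=0.0000 → 0.0000 [wait]  node(7,6) S=168.9829 payoff=0.0000 vs cont=0.0000 → 0.0000 [wait]  node(7,7) S=196.7510 payoff=0.0000 vs cont=0.0000 → 0.0000 [wait]  ⇒ S*(7)=107.0582
t_6: node(6,0) S=73.1871 payoff=52.1329 vs cont=51.7256 → 52.1329 [stop]  node(6,1) S=85.2136 payoff=40.1064 vs cont=39.6992 → 40.1064 [stop]  node(6,2) S=99.2163 payoff=26.1037 vs cont=25.6965 → 26.1037 [stop]  node(6,3) S=115.5200 payoff=9.8000 vs cont=11.4916 → 11.4916 [wait]  node(6,4) S=134.5028 payoff=0.0000 vs cont=2.4108 → 2.4108 [wait]  node(6,5) S=156.6050 payoff=0.0000 vs cont=0.0000 → 0.0000 [wait]  node(6,6) S=182.3391 payoff=0.0000 vs cont=0.0000 → 0.0000 [wait]  ⇒ S*(6)=99.2163
t_5: node(5,0) S=78.9717 payoff=46.3483 vs cont=45.9410 → 46.3483 [stop]  node(5,1) S=91.9488 payoff=33.3712 vs cont=32.9640 → 33.3712 [stop]  node(5,2) S=107.0582 payoff=18.2618 vs cont=18.7016 → 18.7016 [wait]  node(5,3) S=124.6506 payoff=0.6694 vs cont=6.9069 → 6.9069 [wait]  node(5,4) S=145.1338 payoff=0.0000 vs cont=1.1957 → 1.1957 [wait]  node(5,5) S=168.9829 payoff=0.0000 vs cont=0.0000 → 0.0000 [wait]  ⇒ S*(5)=91.9488
t_4: node(4,0) S=85.2136 payoff=40.1064 vs cont=39.6992 → 40.1064 [stop]  node(4,1) S=99.2163 payoff=26.1037 vs cont=25.9167 → 26.1037 [stop]  node(4,2) S=115.5200 payoff=9.8000 vs cont=12.7344 → 12.7344 [wait]  node(4,3) S=134.5028 payoff=0.0000 vs cont=4.0245 → 4.0245 [wait]  node(4,4) S=156.6050 payoff=0.0000 vs cont=0.5931 → 0.5931 [wait]  ⇒ S*(4)=99.2163
t_3: node(3,0) S=91.9488 payoff=33.3712 vs cont=32.9640 → 33.3712 [stop]  node(3,1) S=107.0582 payoff=18.2618 vs cont=19.3240 → 19.3240 [wait]  node(3,2) S=124.6506 payoff=0.6694 vs cont=8.3314 → 8.3314 [wait]  node(3,3) S=145.1338 payoff=0.0000 vs cont=2.2930 → 2.2930 [wait]  ⇒ S*(3)=91.9488
t_2: node(2,0) S=99.2163 payoff=26.1037 vs cont=26.2284 → 26.2284 [wait]  node(2,1) S=115.5200 payoff=9.8000 vs cont=13.7564 → 13.7564 [wait]  node(2,2) S=134.5028 payoff=0.0000 vs cont=5.2805 → 5.2805 [wait]  ⇒ S*(2)=-
t_1: node(1,0) S=107.0582 payoff=18.2618 vs cont=19.8976 → 19.8976 [wait]  node(1,1) S=124.6506 payoff=0.6694 vs cont=9.4673 → 9.4673 [wait]  ⇒ S*(1)=-
t_0: node(0,0) S=115.5200 payoff=9.8000 vs cont=14.6098 → 14.6098 [wait]  ⇒ S*(0)=-

price = 14.6098
boundary = - - - 91.9488 99.2163 91.9488 99.2163 107.0582
tree:
14.6098
19.8976 9.4673
26.2284 13.7564 5.2805
33.3712 19.3240 8.3314 2.2930
40.1064 26.1037 12.7344 4.0245 0.5931
46.3483 33.3712 18.7016 6.9069 1.1957 0.0000
52.1329 40.1064 26.1037 11.4916 2.4108 0.0000 0.0000
57.4938 46.3483 33.3712 18.2618 4.8606 0.0000 0.0000 0.0000
62.4620 52.1329 40.1064 26.1037 9.8000 0.0000 0.0000 0.0000 0.0000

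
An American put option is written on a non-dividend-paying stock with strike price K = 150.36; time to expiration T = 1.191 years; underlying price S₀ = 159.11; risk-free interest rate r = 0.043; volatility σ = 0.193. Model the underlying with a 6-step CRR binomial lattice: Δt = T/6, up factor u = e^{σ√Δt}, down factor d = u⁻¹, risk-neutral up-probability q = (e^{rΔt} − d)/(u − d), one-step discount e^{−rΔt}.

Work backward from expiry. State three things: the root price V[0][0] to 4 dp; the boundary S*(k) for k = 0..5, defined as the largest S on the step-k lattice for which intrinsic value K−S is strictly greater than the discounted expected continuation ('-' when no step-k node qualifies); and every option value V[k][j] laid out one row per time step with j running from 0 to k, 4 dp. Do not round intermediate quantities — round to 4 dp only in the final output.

params: Δt=0.19850 u=1.08979 d=0.91761 q=0.52830 e^(-rΔt)=0.99150
t_6 payoffs: 55.3798 37.5569 16.3895 0.0000 0.0000 0.0000 0.0000
t_5: node(5,0) S=103.5087 payoff=46.8513 vs cont=45.5733 → 46.8513 [stop]  node(5,1) S=122.9321 payoff=27.4279 vs cont=26.1500 → 27.4279 [stop]  node(5,2) S=146.0002 payoff=4.3598 vs cont=7.6652 → 7.6652 [wait]  node(5,3) S=173.3970 payoff=0.0000 vs cont=0.0000 → 0.0000 [wait]  node(5,4) S=205.9348 payoff=0.0000 vs cont=0.0000 → 0.0000 [wait]  node(5,5) S=244.5783 payoff=0.0000 vs cont=0.0000 → 0.0000 [wait]  ⇒ S*(5)=122.9321
t_4: node(4,0) S=112.8031 payoff=37.5569 vs cont=36.2789 → 37.5569 [stop]  node(4,1) S=133.9705 payoff=16.3895 vs cont=16.8429 → 16.8429 [wait]  node(4,2) S=159.1100 payoff=0.0000 vs cont=3.5850 → 3.5850 [wait]  node(4,3) S=188.9669 payoff=0.0000 vs cont=0.0000 → 0.0000 [wait]  node(4,4) S=224.4263 payoff=0.0000 vs cont=0.0000 → 0.0000 [wait]  ⇒ S*(4)=112.8031
t_3: node(3,0) S=122.9321 payoff=27.4279 vs cont=26.3875 → 27.4279 [stop]  node(3,1) S=146.0002 payoff=4.3598 vs cont=9.7551 → 9.7551 [wait]  node(3,2) S=173.3970 payoff=0.0000 vs cont=1.6767 → 1.6767 [wait]  node(3,3) S=205.9348 payoff=0.0000 vs cont=0.0000 → 0.0000 [wait]  ⇒ S*(3)=122.9321
t_2: node(2,0) S=133.9705 payoff=16.3895 vs cont=17.9376 → 17.9376 [wait]  node(2,1) S=159.1100 payoff=0.0000 vs cont=5.4406 → 5.4406 [wait]  node(2,2) S=188.9669 payoff=0.0000 vs cont=0.7842 → 0.7842 [wait]  ⇒ S*(2)=-
t_1: node(1,0) S=146.0002 payoff=4.3598 vs cont=11.2391 → 11.2391 [wait]  node(1,1) S=173.3970 payoff=0.0000 vs cont=2.9553 → 2.9553 [wait]  ⇒ S*(1)=-
t_0: node(0,0) S=159.1100 payoff=0.0000 vs cont=6.8045 → 6.8045 [wait]  ⇒ S*(0)=-

price = 6.8045
boundary = - - - 122.9321 112.8031 122.9321
tree:
6.8045
11.2391 2.9553
17.9376 5.4406 0.7842
27.4279 9.7551 1.6767 0.0000
37.5569 16.8429 3.5850 0.0000 0.0000
46.8513 27.4279 7.6652 0.0000 0.0000 0.0000
55.3798 37.5569 16.3895 0.0000 0.0000 0.0000 0.0000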